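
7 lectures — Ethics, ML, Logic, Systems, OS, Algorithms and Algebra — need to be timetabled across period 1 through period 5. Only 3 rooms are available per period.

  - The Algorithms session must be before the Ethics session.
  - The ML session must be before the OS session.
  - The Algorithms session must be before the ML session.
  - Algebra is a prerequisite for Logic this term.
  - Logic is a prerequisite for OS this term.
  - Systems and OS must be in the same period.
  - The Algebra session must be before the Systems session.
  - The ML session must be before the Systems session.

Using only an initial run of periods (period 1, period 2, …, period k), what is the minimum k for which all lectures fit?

The precedence chain requires at least 3 distinct periods.
With at most 3 per period and 7 lectures, at least 3 periods are needed.
3 works (last occupied period: period 3): for example Logic in period 2; ML in period 2; Algorithms in period 1; Ethics in period 2; Systems in period 3; OS in period 3; Algebra in period 1.

3 periods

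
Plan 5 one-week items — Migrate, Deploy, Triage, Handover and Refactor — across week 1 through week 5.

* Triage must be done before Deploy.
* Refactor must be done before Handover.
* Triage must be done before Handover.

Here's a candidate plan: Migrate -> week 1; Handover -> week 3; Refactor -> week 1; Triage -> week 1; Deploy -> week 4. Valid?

Yes, all constraints hold

Triage must be done before Deploy — holds.
Refactor must be done before Handover — holds.
Triage must be done before Handover — holds.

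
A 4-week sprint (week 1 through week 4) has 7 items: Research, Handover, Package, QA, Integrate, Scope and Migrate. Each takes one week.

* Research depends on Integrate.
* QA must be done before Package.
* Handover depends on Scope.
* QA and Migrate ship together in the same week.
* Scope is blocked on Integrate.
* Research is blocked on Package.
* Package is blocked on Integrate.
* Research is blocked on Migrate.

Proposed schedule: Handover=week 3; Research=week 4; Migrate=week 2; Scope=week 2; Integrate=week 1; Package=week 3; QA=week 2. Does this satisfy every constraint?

Package is blocked on Integrate — holds.
Scope is blocked on Integrate — holds.
QA and Migrate ship together in the same week — holds.
Research depends on Integrate — holds.
QA must be done before Package — holds.
Handover depends on Scope — holds.
Research is blocked on Migrate — holds.
Research is blocked on Package — holds.

Valid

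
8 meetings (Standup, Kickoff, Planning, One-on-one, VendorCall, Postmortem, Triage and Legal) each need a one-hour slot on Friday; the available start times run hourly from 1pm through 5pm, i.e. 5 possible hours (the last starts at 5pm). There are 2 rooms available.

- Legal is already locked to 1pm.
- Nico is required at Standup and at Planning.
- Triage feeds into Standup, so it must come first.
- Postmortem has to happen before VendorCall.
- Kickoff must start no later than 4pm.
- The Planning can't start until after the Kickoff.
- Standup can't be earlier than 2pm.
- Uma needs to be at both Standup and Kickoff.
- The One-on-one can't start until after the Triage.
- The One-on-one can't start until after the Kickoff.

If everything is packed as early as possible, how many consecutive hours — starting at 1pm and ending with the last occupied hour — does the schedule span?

The precedence chain requires at least 2 distinct hours.
With at most 2 per hour and 8 meetings, at least 4 hours are needed.
4 works (last occupied hour: 4pm): for example Triage in 1pm; Kickoff in 3pm; Legal in 1pm; Standup in 2pm; One-on-one in 4pm; VendorCall in 3pm; Postmortem in 2pm; Planning in 4pm.

4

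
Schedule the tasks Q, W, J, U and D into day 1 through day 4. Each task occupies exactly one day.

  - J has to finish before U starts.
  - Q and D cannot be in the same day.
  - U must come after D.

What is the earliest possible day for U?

day 2

Precedence pushes U to at least day 2.
U at day 2 is achievable: Q=day 2, U=day 2, J=day 1, D=day 1, W=day 1.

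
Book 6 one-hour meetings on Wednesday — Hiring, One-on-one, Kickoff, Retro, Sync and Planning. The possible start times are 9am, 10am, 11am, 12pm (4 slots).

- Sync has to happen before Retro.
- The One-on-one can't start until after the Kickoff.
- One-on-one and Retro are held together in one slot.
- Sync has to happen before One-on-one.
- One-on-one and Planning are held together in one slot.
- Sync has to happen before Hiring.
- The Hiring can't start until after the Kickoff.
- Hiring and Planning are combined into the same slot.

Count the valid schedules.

14

Splitting on Hiring: it can be 10am (1), 11am (4), 12pm (9). Listing each branch's schedules as (One-on-one, Kickoff, Retro, Sync, Planning):
Hiring=10am: (10am,9am,10am,9am,10am) — 1.
Hiring=11am: (11am,9am,11am,9am,11am) (11am,9am,11am,10am,11am) (11am,10am,11am,9am,11am) (11am,10am,11am,10am,11am) — 4.
Hiring=12pm: (12pm,9am,12pm,9am,12pm) (12pm,9am,12pm,10am,12pm) (12pm,9am,12pm,11am,12pm) (12pm,10am,12pm,9am,12pm) (12pm,10am,12pm,10am,12pm) (12pm,10am,12pm,11am,12pm) (12pm,11am,12pm,9am,12pm) (12pm,11am,12pm,10am,12pm) (12pm,11am,12pm,11am,12pm) — 9.
Summing: 1 + 4 + 9 = 14.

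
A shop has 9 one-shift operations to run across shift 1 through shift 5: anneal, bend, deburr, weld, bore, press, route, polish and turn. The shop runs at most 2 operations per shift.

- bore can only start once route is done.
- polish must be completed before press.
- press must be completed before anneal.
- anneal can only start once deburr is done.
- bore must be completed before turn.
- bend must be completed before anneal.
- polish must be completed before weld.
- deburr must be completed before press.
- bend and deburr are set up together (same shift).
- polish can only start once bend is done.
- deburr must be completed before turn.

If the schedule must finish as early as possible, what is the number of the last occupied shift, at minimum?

The precedence chain requires at least 4 distinct shifts.
With at most 2 per shift and 9 operations, at least 5 shifts are needed.
5 works (last occupied shift: shift 5): for example polish -> shift 2, turn -> shift 4, bore -> shift 3, bend -> shift 1, weld -> shift 5, route -> shift 2, deburr -> shift 1, anneal -> shift 4, press -> shift 3.

5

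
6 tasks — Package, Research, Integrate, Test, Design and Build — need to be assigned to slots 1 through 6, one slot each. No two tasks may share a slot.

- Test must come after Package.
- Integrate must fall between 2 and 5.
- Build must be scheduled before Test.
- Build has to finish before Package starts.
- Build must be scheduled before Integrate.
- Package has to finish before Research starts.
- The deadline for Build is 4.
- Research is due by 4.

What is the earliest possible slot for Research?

Precedence pushes Research to at least 3; Research's own window allows nothing later than 4.
Research at 3 is achievable: Build -> 1, Test -> 5, Package -> 2, Research -> 3, Integrate -> 4, Design -> 6.

3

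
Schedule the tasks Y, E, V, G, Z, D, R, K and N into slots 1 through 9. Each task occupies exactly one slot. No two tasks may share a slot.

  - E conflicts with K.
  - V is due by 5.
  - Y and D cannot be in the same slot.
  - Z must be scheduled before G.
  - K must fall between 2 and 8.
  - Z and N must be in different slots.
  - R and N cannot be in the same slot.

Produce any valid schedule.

Y=5; K=2; D=7; N=9; E=6; Z=3; G=4; V=1; R=8

Checking: Z(3) before G(4); E(6) != K(2); Y(5) != D(7); Z(3) != N(9); R(8) != N(9); K=2 in [2,8]; V=1 in [1,5]; max 1 per slot (cap 1).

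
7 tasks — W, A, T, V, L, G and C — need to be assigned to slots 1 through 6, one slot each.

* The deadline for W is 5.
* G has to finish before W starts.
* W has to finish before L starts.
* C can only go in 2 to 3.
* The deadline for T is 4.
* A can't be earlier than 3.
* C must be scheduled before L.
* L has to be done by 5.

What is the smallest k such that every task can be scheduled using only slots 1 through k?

The precedence chain requires at least 3 distinct slots.
3 works (last occupied slot: 3): for example A=3; G=1; L=3; W=2; C=2; T=1; V=1.

3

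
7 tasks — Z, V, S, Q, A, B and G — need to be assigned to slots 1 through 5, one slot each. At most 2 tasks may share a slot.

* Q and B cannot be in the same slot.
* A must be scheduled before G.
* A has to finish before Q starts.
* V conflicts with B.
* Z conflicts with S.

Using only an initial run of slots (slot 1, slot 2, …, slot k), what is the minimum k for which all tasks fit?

The precedence chain requires at least 2 distinct slots.
With at most 2 per slot and 7 tasks, at least 4 slots are needed.
4 works (last occupied slot: 4): for example V=3, Q=2, Z=1, G=2, S=3, A=1, B=4.

4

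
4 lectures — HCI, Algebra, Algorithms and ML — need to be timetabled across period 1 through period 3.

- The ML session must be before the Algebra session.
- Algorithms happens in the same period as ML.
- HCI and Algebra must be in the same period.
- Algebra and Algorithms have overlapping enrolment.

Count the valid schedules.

3

Enumerating: Algebra in period 2, ML in period 1, Algorithms in period 1, HCI in period 2 | Algorithms -> period 1; Algebra -> period 3; HCI -> period 3; ML -> period 1 | Algebra=period 3; HCI=period 3; Algorithms=period 2; ML=period 2.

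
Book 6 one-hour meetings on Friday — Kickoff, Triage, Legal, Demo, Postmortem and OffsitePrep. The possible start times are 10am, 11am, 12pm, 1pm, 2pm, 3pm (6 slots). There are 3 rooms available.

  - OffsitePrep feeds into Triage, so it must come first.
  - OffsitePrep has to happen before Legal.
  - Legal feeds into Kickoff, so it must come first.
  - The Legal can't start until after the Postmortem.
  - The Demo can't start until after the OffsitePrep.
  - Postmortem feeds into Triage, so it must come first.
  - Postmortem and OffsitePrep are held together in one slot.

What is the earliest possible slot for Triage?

11am

Precedence pushes Triage to at least 11am.
Triage at 11am is achievable: Legal in 11am; Kickoff in 12pm; Triage in 11am; Postmortem in 10am; Demo in 11am; OffsitePrep in 10am.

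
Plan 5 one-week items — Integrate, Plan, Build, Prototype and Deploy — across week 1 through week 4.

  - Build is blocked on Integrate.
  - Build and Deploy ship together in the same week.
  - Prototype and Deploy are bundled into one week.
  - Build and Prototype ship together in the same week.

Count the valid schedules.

Splitting on Integrate: it can be week 1 (12), week 2 (8), week 3 (4). Listing each branch's schedules as (Plan, Build, Prototype, Deploy) by week number:
Integrate=week 1: (1,2,2,2) (1,3,3,3) (1,4,4,4) (2,2,2,2) (2,3,3,3) (2,4,4,4) (3,2,2,2) (3,3,3,3) (3,4,4,4) (4,2,2,2) (4,3,3,3) (4,4,4,4) — 12.
Integrate=week 2: (1,3,3,3) (1,4,4,4) (2,3,3,3) (2,4,4,4) (3,3,3,3) (3,4,4,4) (4,3,3,3) (4,4,4,4) — 8.
Integrate=week 3: (1,4,4,4) (2,4,4,4) (3,4,4,4) (4,4,4,4) — 4.
Summing: 12 + 8 + 4 = 24.

24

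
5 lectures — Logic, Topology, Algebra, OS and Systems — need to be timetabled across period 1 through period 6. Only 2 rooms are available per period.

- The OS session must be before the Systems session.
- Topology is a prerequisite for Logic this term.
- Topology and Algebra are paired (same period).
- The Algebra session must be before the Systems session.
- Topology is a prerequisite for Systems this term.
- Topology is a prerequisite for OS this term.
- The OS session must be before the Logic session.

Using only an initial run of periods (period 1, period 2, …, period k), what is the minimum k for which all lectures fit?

3 periods

The precedence chain requires at least 3 distinct periods.
With at most 2 per period and 5 lectures, at least 3 periods are needed.
3 works (last occupied period: period 3): for example Systems in period 3; Logic in period 3; Algebra in period 1; Topology in period 1; OS in period 2.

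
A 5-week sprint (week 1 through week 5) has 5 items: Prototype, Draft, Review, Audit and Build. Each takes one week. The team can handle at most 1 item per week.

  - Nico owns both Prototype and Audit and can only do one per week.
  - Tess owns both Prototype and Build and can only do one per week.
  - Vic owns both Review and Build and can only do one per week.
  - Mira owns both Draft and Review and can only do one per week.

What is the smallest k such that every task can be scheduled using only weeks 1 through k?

With at most 1 per week and 5 tasks, at least 5 weeks are needed.
5 works (last occupied week: week 5): for example Draft in week 2; Audit in week 4; Prototype in week 1; Review in week 3; Build in week 5.

5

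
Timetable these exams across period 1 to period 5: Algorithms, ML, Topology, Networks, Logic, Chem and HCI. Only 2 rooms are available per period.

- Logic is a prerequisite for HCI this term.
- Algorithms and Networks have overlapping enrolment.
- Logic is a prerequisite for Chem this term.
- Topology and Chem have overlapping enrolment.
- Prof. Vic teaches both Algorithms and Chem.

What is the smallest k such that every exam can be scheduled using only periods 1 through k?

4 periods

The precedence chain requires at least 2 distinct periods.
With at most 2 per period and 7 exams, at least 4 periods are needed.
4 works (last occupied period: period 4): for example Chem -> period 2; Logic -> period 1; HCI -> period 2; Topology -> period 3; Algorithms -> period 1; Networks -> period 4; ML -> period 3.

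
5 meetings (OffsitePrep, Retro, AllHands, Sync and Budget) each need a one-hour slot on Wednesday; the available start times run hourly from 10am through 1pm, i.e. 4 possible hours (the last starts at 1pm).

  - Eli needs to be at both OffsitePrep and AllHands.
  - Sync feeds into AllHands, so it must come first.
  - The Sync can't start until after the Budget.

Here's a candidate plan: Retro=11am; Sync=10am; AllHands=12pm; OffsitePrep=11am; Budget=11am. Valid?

No. The Sync can't start until after the Budget is not satisfied.

Sync feeds into AllHands, so it must come first — holds.
The Sync can't start until after the Budget — violated.
Eli needs to be at both OffsitePrep and AllHands — holds.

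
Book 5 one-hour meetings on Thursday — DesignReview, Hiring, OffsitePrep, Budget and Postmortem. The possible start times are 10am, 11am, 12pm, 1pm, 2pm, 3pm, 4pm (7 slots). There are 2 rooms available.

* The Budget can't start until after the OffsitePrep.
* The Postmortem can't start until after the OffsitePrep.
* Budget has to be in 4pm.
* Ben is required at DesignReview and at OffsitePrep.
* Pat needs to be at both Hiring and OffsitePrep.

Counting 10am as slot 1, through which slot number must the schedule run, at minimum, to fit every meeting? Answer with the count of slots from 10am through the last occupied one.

The precedence chain requires at least 2 distinct slots.
With at most 2 per slot and 5 meetings, at least 3 slots are needed.
Budget can't be placed before 4pm — that is slot 7 counting from 10am — so the schedule must run through at least 7 slots.
7 works (last occupied slot: 4pm): for example Postmortem=11am; Budget=4pm; DesignReview=11am; OffsitePrep=10am; Hiring=12pm.

7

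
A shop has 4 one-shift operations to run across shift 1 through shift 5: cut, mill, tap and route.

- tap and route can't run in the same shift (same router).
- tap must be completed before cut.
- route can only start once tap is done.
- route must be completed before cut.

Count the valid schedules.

Splitting on cut: it can be shift 3 (5), shift 4 (15), shift 5 (30). Listing each branch's schedules as (mill, tap, route) by shift number:
cut=shift 3: (1,1,2) (2,1,2) (3,1,2) (4,1,2) (5,1,2) — 5.
cut=shift 4: (1,1,2) (1,1,3) (1,2,3) (2,1,2) (2,1,3) (2,2,3) (3,1,2) (3,1,3) (3,2,3) (4,1,2) (4,1,3) (4,2,3) (5,1,2) (5,1,3) (5,2,3) — 15.
cut=shift 5: (1,1,2) (1,1,3) (1,1,4) (1,2,3) (1,2,4) (1,3,4) (2,1,2) (2,1,3) (2,1,4) (2,2,3) (2,2,4) (2,3,4) (3,1,2) (3,1,3) (3,1,4) (3,2,3) (3,2,4) (3,3,4) (4,1,2) (4,1,3) (4,1,4) (4,2,3) (4,2,4) (4,3,4) (5,1,2) (5,1,3) (5,1,4) (5,2,3) (5,2,4) (5,3,4) — 30.
Summing: 5 + 15 + 30 = 50.

50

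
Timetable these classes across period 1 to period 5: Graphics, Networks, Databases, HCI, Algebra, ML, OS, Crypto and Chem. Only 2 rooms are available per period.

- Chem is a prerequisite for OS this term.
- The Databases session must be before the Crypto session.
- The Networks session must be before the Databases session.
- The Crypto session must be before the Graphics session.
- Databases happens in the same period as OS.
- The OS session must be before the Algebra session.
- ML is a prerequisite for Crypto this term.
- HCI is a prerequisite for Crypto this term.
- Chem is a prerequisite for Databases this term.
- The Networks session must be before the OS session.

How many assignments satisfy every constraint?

14

Splitting on Networks: it can be period 1 (8), period 2 (6). Listing each branch's schedules as (Graphics, Databases, HCI, Algebra, ML, OS, Crypto, Chem) by period number:
Networks=period 1: (5,2,3,4,3,2,4,1) (5,2,3,5,3,2,4,1) (5,3,1,4,2,3,4,2) (5,3,1,5,2,3,4,2) (5,3,2,4,1,3,4,2) (5,3,2,4,2,3,4,1) (5,3,2,5,1,3,4,2) (5,3,2,5,2,3,4,1) — 8.
Networks=period 2: (5,3,1,4,1,3,4,2) (5,3,1,4,2,3,4,1) (5,3,1,5,1,3,4,2) (5,3,1,5,2,3,4,1) (5,3,2,4,1,3,4,1) (5,3,2,5,1,3,4,1) — 6.
Summing: 8 + 6 = 14.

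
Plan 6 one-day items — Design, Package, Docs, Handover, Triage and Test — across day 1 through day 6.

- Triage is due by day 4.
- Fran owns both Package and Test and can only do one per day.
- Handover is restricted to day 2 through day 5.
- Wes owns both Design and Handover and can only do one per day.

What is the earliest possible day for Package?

day 1

Package at day 1 is achievable: Design=day 1; Package=day 1; Handover=day 2; Triage=day 1; Docs=day 1; Test=day 2.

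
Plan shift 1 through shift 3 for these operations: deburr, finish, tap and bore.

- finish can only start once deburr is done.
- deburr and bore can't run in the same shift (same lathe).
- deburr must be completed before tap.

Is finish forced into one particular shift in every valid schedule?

No

finish can be shift 2 (e.g. tap -> shift 2; bore -> shift 2; deburr -> shift 1; finish -> shift 2) or shift 3 (e.g. bore in shift 2; finish in shift 3; tap in shift 2; deburr in shift 1).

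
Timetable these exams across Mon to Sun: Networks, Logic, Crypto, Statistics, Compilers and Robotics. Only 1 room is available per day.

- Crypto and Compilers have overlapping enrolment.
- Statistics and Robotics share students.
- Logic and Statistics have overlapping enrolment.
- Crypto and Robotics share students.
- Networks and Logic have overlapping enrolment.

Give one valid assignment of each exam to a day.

Compilers in Fri, Statistics in Thu, Logic in Tue, Robotics in Sat, Networks in Mon, Crypto in Wed

Checking: Crypto(Wed) != Compilers(Fri); Statistics(Thu) != Robotics(Sat); Crypto(Wed) != Robotics(Sat); Logic(Tue) != Statistics(Thu); Networks(Mon) != Logic(Tue); max 1 per day (cap 1).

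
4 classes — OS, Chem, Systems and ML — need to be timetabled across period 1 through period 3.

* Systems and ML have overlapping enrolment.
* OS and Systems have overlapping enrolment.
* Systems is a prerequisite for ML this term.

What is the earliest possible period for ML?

Precedence pushes ML to at least period 2.
ML at period 2 is achievable: OS in period 2; Chem in period 1; Systems in period 1; ML in period 2.

period 2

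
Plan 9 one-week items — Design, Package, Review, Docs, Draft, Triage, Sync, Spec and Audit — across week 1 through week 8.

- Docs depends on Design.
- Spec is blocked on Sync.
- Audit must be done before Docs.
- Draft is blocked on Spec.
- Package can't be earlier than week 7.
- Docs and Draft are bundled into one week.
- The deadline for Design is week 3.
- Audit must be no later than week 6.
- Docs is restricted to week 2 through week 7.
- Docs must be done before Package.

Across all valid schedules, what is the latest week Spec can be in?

week 6

Precedence pushes Spec to at least week 2; downstream work caps Spec at week 6.
Spec at week 6 is achievable: Docs=week 7; Package=week 8; Draft=week 7; Spec=week 6; Sync=week 1; Design=week 1; Review=week 1; Triage=week 1; Audit=week 1.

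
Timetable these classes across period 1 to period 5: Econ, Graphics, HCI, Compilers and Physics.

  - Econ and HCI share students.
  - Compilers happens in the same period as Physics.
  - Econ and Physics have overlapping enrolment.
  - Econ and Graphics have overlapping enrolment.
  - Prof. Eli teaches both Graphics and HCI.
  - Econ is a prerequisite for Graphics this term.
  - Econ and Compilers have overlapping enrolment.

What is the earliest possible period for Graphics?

period 2

Precedence pushes Graphics to at least period 2.
Graphics at period 2 is achievable: Compilers -> period 2; HCI -> period 3; Econ -> period 1; Physics -> period 2; Graphics -> period 2.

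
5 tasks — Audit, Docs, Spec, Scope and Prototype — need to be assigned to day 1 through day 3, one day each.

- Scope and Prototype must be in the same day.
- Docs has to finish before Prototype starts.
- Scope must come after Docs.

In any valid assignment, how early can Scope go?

Precedence pushes Scope to at least day 2.
Scope at day 2 is achievable: Audit=day 1; Spec=day 1; Prototype=day 2; Docs=day 1; Scope=day 2.

day 2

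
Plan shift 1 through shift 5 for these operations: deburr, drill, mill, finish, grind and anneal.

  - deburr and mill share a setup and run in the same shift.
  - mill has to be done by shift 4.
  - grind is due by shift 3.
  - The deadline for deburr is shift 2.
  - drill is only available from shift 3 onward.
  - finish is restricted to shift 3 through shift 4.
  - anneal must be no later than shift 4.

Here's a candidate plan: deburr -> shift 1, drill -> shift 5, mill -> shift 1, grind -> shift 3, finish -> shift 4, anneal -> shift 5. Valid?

Invalid. anneal must be no later than shift 4.

drill is only available from shift 3 onward — holds.
grind is due by shift 3 — holds.
mill has to be done by shift 4 — holds.
deburr and mill share a setup and run in the same shift — holds.
finish is restricted to shift 3 through shift 4 — holds.
The deadline for deburr is shift 2 — holds.
anneal must be no later than shift 4 — violated.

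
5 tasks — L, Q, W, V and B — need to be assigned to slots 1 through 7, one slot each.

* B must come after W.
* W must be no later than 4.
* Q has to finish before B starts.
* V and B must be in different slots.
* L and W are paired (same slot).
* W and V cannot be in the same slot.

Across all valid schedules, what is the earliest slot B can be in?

Precedence pushes B to at least 2.
B at 2 is achievable: B -> 2, Q -> 1, W -> 1, L -> 1, V -> 3.

2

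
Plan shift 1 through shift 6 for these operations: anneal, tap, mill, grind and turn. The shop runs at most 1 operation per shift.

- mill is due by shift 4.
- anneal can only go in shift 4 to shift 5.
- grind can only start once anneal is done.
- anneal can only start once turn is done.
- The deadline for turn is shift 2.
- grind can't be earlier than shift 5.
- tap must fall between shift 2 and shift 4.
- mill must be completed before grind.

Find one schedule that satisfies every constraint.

tap in shift 2; mill in shift 3; grind in shift 5; anneal in shift 4; turn in shift 1

Checking: mill(shift 3) before grind(shift 5); turn(shift 1) before anneal(shift 4); anneal(shift 4) before grind(shift 5); turn=shift 1 in [shift 1,shift 2]; grind=shift 5 in [shift 5,shift 6]; anneal=shift 4 in [shift 4,shift 5]; tap=shift 2 in [shift 2,shift 4]; mill=shift 3 in [shift 1,shift 4]; max 1 per shift (cap 1).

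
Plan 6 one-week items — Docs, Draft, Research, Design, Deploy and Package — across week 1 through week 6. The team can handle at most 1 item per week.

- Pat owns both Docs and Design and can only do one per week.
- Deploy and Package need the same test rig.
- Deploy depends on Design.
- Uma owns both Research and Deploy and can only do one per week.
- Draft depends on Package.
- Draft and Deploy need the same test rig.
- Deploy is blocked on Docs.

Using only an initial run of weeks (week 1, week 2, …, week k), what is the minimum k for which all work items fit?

The precedence chain requires at least 2 distinct weeks.
With at most 1 per week and 6 work items, at least 6 weeks are needed.
6 works (last occupied week: week 6): for example Research -> week 6; Docs -> week 1; Deploy -> week 3; Package -> week 4; Draft -> week 5; Design -> week 2.

6 weeks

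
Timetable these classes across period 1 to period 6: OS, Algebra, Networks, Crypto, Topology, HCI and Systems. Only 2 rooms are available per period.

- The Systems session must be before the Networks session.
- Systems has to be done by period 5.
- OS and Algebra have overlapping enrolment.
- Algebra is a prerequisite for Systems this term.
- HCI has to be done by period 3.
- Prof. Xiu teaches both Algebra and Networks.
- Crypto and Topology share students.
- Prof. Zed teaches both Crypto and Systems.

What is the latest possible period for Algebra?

Downstream work caps Algebra at period 4.
Algebra at period 4 is achievable: Networks=period 6; OS=period 1; Algebra=period 4; HCI=period 1; Crypto=period 2; Systems=period 5; Topology=period 3.

period 4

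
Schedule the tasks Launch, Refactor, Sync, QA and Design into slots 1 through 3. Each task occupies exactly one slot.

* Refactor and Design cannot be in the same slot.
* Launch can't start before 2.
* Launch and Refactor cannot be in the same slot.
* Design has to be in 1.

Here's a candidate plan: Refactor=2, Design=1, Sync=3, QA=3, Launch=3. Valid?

Yes, all constraints hold

Launch and Refactor cannot be in the same slot — holds.
Launch can't start before 2 — holds.
Refactor and Design cannot be in the same slot — holds.
Design has to be in 1 — holds.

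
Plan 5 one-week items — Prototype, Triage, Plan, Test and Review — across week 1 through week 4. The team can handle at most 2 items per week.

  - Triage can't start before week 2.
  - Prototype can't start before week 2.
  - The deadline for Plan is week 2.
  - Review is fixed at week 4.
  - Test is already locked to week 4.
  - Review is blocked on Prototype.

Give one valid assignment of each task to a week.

Plan in week 1, Triage in week 2, Test in week 4, Prototype in week 2, Review in week 4

Checking: Prototype(week 2) before Review(week 4); Test=week 4 in [week 4,week 4]; Triage=week 2 in [week 2,week 4]; Plan=week 1 in [week 1,week 2]; Prototype=week 2 in [week 2,week 4]; Review=week 4 in [week 4,week 4]; max 2 per week (cap 2).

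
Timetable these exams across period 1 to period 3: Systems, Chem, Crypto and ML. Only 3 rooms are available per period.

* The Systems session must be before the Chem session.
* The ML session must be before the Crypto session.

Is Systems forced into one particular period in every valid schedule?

No

Systems can be period 1 (e.g. ML in period 1, Chem in period 2, Crypto in period 2, Systems in period 1) or period 2 (e.g. Crypto=period 2; Chem=period 3; Systems=period 2; ML=period 1).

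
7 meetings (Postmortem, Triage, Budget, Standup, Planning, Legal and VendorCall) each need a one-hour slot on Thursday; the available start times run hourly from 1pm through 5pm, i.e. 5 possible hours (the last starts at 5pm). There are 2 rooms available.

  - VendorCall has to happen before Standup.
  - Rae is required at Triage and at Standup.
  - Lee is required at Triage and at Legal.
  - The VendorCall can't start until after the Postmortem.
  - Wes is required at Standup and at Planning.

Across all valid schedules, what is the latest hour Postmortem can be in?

Downstream work caps Postmortem at 3pm.
Postmortem at 3pm is achievable: Triage -> 1pm; VendorCall -> 4pm; Legal -> 2pm; Budget -> 1pm; Postmortem -> 3pm; Standup -> 5pm; Planning -> 2pm.

3pm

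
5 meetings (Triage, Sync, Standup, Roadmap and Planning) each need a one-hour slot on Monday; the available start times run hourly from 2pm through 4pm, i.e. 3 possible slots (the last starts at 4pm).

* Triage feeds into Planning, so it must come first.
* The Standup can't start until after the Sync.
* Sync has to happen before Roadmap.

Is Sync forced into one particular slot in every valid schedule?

No

Sync can be 2pm (e.g. Sync=2pm; Planning=3pm; Roadmap=3pm; Standup=3pm; Triage=2pm) or 3pm (e.g. Standup=4pm, Roadmap=4pm, Planning=3pm, Triage=2pm, Sync=3pm).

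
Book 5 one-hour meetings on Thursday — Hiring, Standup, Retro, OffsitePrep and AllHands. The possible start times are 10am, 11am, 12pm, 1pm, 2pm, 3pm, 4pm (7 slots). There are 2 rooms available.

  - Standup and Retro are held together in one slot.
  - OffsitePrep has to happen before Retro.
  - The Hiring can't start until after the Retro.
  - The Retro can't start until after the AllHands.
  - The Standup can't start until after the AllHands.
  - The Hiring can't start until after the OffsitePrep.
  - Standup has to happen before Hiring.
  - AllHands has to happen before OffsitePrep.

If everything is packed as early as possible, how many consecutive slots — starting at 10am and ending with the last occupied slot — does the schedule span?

4

The precedence chain requires at least 4 distinct slots.
With at most 2 per slot and 5 meetings, at least 3 slots are needed.
4 works (last occupied slot: 1pm): for example Hiring in 1pm; AllHands in 10am; OffsitePrep in 11am; Standup in 12pm; Retro in 12pm.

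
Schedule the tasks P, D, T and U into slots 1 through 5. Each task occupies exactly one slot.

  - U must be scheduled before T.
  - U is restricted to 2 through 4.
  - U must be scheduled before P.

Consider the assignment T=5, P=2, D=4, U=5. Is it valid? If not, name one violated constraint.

U must be scheduled before T — violated.
U must be scheduled before P — violated.
U is restricted to 2 through 4 — violated.

No — it violates: U must be scheduled before P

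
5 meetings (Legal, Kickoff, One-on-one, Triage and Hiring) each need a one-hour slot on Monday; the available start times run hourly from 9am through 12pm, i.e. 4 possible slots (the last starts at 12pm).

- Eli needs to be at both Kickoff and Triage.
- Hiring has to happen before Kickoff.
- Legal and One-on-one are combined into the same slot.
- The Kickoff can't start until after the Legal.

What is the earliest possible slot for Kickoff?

Precedence pushes Kickoff to at least 10am.
Kickoff at 10am is achievable: One-on-one -> 9am, Hiring -> 9am, Triage -> 9am, Legal -> 9am, Kickoff -> 10am.

10am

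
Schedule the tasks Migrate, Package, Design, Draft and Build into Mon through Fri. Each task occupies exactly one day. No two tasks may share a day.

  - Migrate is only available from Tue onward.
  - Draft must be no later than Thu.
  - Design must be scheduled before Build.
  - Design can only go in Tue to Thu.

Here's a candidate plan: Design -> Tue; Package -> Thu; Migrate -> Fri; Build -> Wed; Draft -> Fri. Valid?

No. Draft must be no later than Thu is not satisfied.

Design can only go in Tue to Thu — holds.
No two tasks may share a day — violated.
Design must be scheduled before Build — holds.
Migrate is only available from Tue onward — holds.
Draft must be no later than Thu — violated.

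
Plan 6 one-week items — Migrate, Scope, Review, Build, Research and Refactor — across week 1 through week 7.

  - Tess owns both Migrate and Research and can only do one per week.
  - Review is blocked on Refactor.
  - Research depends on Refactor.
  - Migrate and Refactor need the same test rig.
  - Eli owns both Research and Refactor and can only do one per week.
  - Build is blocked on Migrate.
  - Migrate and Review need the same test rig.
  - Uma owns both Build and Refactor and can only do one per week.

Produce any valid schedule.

Migrate=week 2; Build=week 3; Refactor=week 1; Scope=week 1; Review=week 3; Research=week 3

Checking: Refactor(week 1) before Research(week 3); Refactor(week 1) before Review(week 3); Migrate(week 2) before Build(week 3); Research(week 3) != Refactor(week 1); Migrate(week 2) != Refactor(week 1); Migrate(week 2) != Research(week 3); Migrate(week 2) != Review(week 3); Build(week 3) != Refactor(week 1).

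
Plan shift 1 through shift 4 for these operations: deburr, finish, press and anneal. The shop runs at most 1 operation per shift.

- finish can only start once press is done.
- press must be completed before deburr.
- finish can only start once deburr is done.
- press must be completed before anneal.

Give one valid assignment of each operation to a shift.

anneal -> shift 4, finish -> shift 3, press -> shift 1, deburr -> shift 2

Checking: press(shift 1) before finish(shift 3); press(shift 1) before anneal(shift 4); press(shift 1) before deburr(shift 2); deburr(shift 2) before finish(shift 3); max 1 per shift (cap 1).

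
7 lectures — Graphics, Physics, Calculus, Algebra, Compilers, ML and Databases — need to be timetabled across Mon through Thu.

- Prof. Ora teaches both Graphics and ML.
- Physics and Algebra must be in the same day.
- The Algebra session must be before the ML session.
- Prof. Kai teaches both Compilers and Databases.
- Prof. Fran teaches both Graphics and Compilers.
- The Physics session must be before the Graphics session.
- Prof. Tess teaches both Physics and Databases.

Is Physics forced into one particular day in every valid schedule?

Physics can be Mon (e.g. Physics in Mon; Graphics in Tue; Calculus in Mon; Databases in Tue; Compilers in Mon; Algebra in Mon; ML in Wed) or Tue (e.g. Physics in Tue; Algebra in Tue; Databases in Wed; Compilers in Mon; Graphics in Wed; Calculus in Mon; ML in Thu).

No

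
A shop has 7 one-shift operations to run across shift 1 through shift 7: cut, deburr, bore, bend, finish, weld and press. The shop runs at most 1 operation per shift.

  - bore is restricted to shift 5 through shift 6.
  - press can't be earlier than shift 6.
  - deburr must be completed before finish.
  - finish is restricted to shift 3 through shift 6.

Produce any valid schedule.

finish in shift 3, weld in shift 7, bend in shift 4, deburr in shift 1, bore in shift 5, press in shift 6, cut in shift 2

Checking: deburr(shift 1) before finish(shift 3); bore=shift 5 in [shift 5,shift 6]; press=shift 6 in [shift 6,shift 7]; finish=shift 3 in [shift 3,shift 6]; max 1 per shift (cap 1).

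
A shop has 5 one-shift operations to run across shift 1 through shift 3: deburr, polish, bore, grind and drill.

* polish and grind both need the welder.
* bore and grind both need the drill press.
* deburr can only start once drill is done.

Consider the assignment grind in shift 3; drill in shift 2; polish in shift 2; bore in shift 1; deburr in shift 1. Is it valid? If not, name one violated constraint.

deburr can only start once drill is done — violated.
bore and grind both need the drill press — holds.
polish and grind both need the welder — holds.

No — it violates: deburr can only start once drill is done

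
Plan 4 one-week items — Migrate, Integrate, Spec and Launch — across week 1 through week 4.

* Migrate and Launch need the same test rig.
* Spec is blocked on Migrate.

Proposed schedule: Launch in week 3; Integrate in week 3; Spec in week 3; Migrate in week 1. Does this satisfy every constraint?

Spec is blocked on Migrate — holds.
Migrate and Launch need the same test rig — holds.

Yes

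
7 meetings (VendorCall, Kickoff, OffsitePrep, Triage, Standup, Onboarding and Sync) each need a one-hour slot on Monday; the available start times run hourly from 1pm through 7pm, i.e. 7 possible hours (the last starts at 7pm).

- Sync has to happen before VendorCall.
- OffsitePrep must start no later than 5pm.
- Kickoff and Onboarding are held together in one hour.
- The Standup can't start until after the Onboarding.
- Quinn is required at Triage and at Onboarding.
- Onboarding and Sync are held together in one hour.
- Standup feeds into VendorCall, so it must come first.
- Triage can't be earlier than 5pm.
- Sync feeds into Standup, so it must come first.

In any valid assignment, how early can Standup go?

2pm

Precedence pushes Standup to at least 2pm; downstream work caps Standup at 6pm.
Standup at 2pm is achievable: Triage in 5pm, Onboarding in 1pm, OffsitePrep in 1pm, VendorCall in 3pm, Sync in 1pm, Standup in 2pm, Kickoff in 1pm.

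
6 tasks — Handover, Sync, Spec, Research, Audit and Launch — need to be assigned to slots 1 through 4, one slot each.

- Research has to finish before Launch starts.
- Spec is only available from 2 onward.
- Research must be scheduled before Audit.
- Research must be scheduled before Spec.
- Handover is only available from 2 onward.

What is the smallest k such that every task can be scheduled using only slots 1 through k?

2 slots

The precedence chain requires at least 2 distinct slots.
2 works (last occupied slot: 2): for example Audit -> 2; Sync -> 1; Spec -> 2; Launch -> 2; Handover -> 2; Research -> 1.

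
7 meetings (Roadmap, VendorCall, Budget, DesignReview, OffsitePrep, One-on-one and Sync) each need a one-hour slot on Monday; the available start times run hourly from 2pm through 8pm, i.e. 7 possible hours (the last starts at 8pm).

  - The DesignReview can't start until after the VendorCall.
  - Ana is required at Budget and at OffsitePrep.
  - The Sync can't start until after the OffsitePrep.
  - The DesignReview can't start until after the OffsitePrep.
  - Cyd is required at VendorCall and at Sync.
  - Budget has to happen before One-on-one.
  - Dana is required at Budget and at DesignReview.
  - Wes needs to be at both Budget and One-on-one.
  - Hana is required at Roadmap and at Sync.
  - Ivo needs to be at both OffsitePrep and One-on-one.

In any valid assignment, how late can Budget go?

7pm

Downstream work caps Budget at 7pm.
Budget at 7pm is achievable: One-on-one in 8pm; OffsitePrep in 2pm; Sync in 3pm; DesignReview in 3pm; VendorCall in 2pm; Budget in 7pm; Roadmap in 2pm.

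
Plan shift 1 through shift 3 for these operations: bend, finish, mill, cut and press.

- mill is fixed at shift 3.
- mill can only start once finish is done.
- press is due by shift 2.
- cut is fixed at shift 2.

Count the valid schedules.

Splitting on bend: it can be shift 1 (4), shift 2 (4), shift 3 (4). Listing each branch's schedules as (finish, mill, cut, press) by shift number:
bend=shift 1: (1,3,2,1) (1,3,2,2) (2,3,2,1) (2,3,2,2) — 4.
bend=shift 2: (1,3,2,1) (1,3,2,2) (2,3,2,1) (2,3,2,2) — 4.
bend=shift 3: (1,3,2,1) (1,3,2,2) (2,3,2,1) (2,3,2,2) — 4.
Summing: 4 + 4 + 4 = 12.

12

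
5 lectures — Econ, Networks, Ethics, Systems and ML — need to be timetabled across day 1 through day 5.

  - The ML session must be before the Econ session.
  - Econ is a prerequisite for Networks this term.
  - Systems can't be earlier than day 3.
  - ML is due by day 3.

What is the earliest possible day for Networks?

Precedence pushes Networks to at least day 3.
Networks at day 3 is achievable: ML -> day 1, Networks -> day 3, Econ -> day 2, Ethics -> day 1, Systems -> day 3.

day 3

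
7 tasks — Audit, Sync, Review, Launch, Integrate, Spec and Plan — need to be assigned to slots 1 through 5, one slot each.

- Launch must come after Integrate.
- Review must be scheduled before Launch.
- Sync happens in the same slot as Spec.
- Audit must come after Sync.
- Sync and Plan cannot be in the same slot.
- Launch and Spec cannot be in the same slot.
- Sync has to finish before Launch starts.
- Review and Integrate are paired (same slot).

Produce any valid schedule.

Audit in 2, Sync in 1, Plan in 2, Launch in 2, Integrate in 1, Spec in 1, Review in 1

Checking: Sync(1) before Audit(2); Review(1) before Launch(2); Sync(1) before Launch(2); Integrate(1) before Launch(2); Launch(2) != Spec(1); Sync(1) != Plan(2); Review = Integrate = 1; Sync = Spec = 1.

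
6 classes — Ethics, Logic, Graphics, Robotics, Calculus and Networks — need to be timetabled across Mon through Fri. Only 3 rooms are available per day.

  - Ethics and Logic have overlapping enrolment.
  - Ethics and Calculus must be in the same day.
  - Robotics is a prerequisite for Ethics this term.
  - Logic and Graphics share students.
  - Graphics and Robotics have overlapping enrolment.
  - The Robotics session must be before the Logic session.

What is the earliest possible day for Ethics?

Precedence pushes Ethics to at least Tue.
Ethics at Tue is achievable: Robotics=Mon; Logic=Wed; Calculus=Tue; Ethics=Tue; Networks=Mon; Graphics=Tue.

Tue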